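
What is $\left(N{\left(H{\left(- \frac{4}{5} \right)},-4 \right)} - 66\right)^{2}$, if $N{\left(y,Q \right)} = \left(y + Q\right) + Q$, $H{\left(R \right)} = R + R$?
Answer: $\frac{142884}{25} \approx 5715.4$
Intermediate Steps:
$H{\left(R \right)} = 2 R$
$N{\left(y,Q \right)} = y + 2 Q$ ($N{\left(y,Q \right)} = \left(Q + y\right) + Q = y + 2 Q$)
$\left(N{\left(H{\left(- \frac{4}{5} \right)},-4 \right)} - 66\right)^{2} = \left(\left(2 \left(- \frac{4}{5}\right) + 2 \left(-4\right)\right) - 66\right)^{2} = \left(\left(2 \left(\left(-4\right) \frac{1}{5}\right) - 8\right) - 66\right)^{2} = \left(\left(2 \left(- \frac{4}{5}\right) - 8\right) - 66\right)^{2} = \left(\left(- \frac{8}{5} - 8\right) - 66\right)^{2} = \left(- \frac{48}{5} - 66\right)^{2} = \left(- \frac{378}{5}\right)^{2} = \frac{142884}{25}$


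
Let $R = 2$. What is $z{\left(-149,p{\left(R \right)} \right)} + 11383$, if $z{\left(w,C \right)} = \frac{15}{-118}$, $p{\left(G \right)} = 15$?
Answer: $\frac{1343179}{118} \approx 11383.0$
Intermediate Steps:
$z{\left(w,C \right)} = - \frac{15}{118}$ ($z{\left(w,C \right)} = 15 \left(- \frac{1}{118}\right) = - \frac{15}{118}$)
$z{\left(-149,p{\left(R \right)} \right)} + 11383 = - \frac{15}{118} + 11383 = \frac{1343179}{118}$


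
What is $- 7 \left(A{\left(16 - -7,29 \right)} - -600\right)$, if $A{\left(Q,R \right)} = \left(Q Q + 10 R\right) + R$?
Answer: $-10136$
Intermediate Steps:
$A{\left(Q,R \right)} = Q^{2} + 11 R$ ($A{\left(Q,R \right)} = \left(Q^{2} + 10 R\right) + R = Q^{2} + 11 R$)
$- 7 \left(A{\left(16 - -7,29 \right)} - -600\right) = - 7 \left(\left(\left(16 - -7\right)^{2} + 11 \cdot 29\right) - -600\right) = - 7 \left(\left(\left(16 + 7\right)^{2} + 319\right) + 600\right) = - 7 \left(\left(23^{2} + 319\right) + 600\right) = - 7 \left(\left(529 + 319\right) + 600\right) = - 7 \left(848 + 600\right) = \left(-7\right) 1448 = -10136$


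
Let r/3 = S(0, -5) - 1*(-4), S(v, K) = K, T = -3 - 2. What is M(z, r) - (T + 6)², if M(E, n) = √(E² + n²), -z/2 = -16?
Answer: -1 + √1033 ≈ 31.140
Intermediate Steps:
T = -5
z = 32 (z = -2*(-16) = 32)
r = -3 (r = 3*(-5 - 1*(-4)) = 3*(-5 + 4) = 3*(-1) = -3)
M(z, r) - (T + 6)² = √(32² + (-3)²) - (-5 + 6)² = √(1024 + 9) - 1*1² = √1033 - 1*1 = √1033 - 1 = -1 + √1033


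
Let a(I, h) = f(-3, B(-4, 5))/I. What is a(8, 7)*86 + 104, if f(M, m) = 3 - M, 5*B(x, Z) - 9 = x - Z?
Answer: 337/2 ≈ 168.50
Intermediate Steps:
B(x, Z) = 9/5 - Z/5 + x/5 (B(x, Z) = 9/5 + (x - Z)/5 = 9/5 + (-Z/5 + x/5) = 9/5 - Z/5 + x/5)
a(I, h) = 6/I (a(I, h) = (3 - 1*(-3))/I = (3 + 3)/I = 6/I)
a(8, 7)*86 + 104 = (6/8)*86 + 104 = (6*(1/8))*86 + 104 = (3/4)*86 + 104 = 129/2 + 104 = 337/2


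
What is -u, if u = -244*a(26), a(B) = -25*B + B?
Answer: -152256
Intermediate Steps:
a(B) = -24*B
u = 152256 (u = -(-5856)*26 = -244*(-624) = 152256)
-u = -1*152256 = -152256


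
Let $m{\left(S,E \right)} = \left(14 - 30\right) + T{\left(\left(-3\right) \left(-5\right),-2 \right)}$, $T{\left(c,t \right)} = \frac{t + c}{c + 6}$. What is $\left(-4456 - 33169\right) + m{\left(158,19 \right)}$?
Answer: $- \frac{790448}{21} \approx -37640.0$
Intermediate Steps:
$T{\left(c,t \right)} = \frac{c + t}{6 + c}$
$m{\left(S,E \right)} = - \frac{323}{21}$ ($m{\left(S,E \right)} = \left(14 - 30\right) + \frac{\left(-3\right) \left(-5\right) - 2}{6 - -15} = -16 + \frac{15 - 2}{6 + 15} = -16 + \frac{1}{21} \cdot 13 = -16 + \frac{13}{21} = - \frac{323}{21}$)
$\left(-4456 - 33169\right) + m{\left(158,19 \right)} = \left(-4456 - 33169\right) - \frac{323}{21} = -37625 - \frac{323}{21} = - \frac{790448}{21}$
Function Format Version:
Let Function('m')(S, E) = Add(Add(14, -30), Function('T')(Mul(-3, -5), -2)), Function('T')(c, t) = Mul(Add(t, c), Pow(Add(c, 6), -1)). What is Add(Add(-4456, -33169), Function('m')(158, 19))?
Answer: Rational(-790448, 21) ≈ -37640.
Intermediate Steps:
Function('T')(c, t) = Mul(Pow(Add(6, c), -1), Add(c, t)) (Function('T')(c, t) = Mul(Add(c, t), Pow(Add(6, c), -1)) = Mul(Pow(Add(6, c), -1), Add(c, t)))
Function('m')(S, E) = Rational(-323, 21) (Function('m')(S, E) = Add(Add(14, -30), Mul(Pow(Add(6, Mul(-3, -5)), -1), Add(Mul(-3, -5), -2))) = Add(-16, Mul(Pow(Add(6, 15), -1), Add(15, -2))) = Add(-16, Mul(Pow(21, -1), 13)) = Add(-16, Mul(Rational(1, 21), 13)) = Add(-16, Rational(13, 21)) = Rational(-323, 21))
Add(Add(-4456, -33169), Function('m')(158, 19)) = Add(Add(-4456, -33169), Rational(-323, 21)) = Add(-37625, Rational(-323, 21)) = Rational(-790448, 21)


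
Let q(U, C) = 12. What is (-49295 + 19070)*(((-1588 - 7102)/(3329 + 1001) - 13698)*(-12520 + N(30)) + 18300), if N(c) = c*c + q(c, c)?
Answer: -2081528515212900/433 ≈ -4.8072e+12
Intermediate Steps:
N(c) = 12 + c² (N(c) = c*c + 12 = c² + 12 = 12 + c²)
(-49295 + 19070)*(((-1588 - 7102)/(3329 + 1001) - 13698)*(-12520 + N(30)) + 18300) = (-49295 + 19070)*(((-1588 - 7102)/(3329 + 1001) - 13698)*(-12520 + (12 + 30²)) + 18300) = -30225*((-8690/4330 - 13698)*(-12520 + (12 + 900)) + 18300) = -30225*((-8690*1/4330 - 13698)*(-12520 + 912) + 18300) = -30225*((-869/433 - 13698)*(-11608) + 18300) = -30225*(-5932103/433*(-11608) + 18300) = -30225*(68859851624/433 + 18300) = -30225*68867775524/433 = -2081528515212900/433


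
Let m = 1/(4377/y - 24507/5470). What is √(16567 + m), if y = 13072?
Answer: √363892388065864425543/148206657 ≈ 128.71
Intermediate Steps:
m = -35751920/148206657 (m = 1/(4377/13072 - 24507/5470) = 1/(-148206657/35751920) = -35751920/148206657 ≈ -0.24123)
√(16567 + m) = √(16567 - 35751920/148206657) = √(2455303934599/148206657) = √363892388065864425543/148206657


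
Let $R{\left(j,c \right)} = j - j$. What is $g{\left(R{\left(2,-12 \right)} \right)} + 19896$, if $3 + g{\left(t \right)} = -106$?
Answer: $19787$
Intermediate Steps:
$R{\left(j,c \right)} = 0$
$g{\left(t \right)} = -109$ ($g{\left(t \right)} = -3 - 106 = -109$)
$g{\left(R{\left(2,-12 \right)} \right)} + 19896 = -109 + 19896 = 19787$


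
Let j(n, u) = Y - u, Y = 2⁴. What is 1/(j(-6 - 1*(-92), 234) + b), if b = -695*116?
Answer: -1/80838 ≈ -1.2370e-5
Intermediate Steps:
Y = 16
j(n, u) = 16 - u
b = -80620
1/(j(-6 - 1*(-92), 234) + b) = 1/((16 - 1*234) - 80620) = 1/((16 - 234) - 80620) = 1/(-218 - 80620) = 1/(-80838) = -1/80838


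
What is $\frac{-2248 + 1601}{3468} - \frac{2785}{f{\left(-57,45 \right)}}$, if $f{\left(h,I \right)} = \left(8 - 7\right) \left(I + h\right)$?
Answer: $\frac{402109}{1734} \approx 231.9$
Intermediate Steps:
$f{\left(h,I \right)} = I + h$ ($f{\left(h,I \right)} = 1 \left(I + h\right) = I + h$)
$\frac{-2248 + 1601}{3468} - \frac{2785}{f{\left(-57,45 \right)}} = \frac{-2248 + 1601}{3468} - \frac{2785}{45 - 57} = \left(-647\right) \frac{1}{3468} - \frac{2785}{-12} = - \frac{647}{3468} - - \frac{2785}{12} = - \frac{647}{3468} + \frac{2785}{12} = \frac{402109}{1734}$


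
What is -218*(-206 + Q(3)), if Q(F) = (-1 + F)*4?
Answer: 43164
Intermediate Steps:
Q(F) = -4 + 4*F
-218*(-206 + Q(3)) = -218*(-206 + (-4 + 4*3)) = -218*(-206 + (-4 + 12)) = -218*(-206 + 8) = -218*(-198) = 43164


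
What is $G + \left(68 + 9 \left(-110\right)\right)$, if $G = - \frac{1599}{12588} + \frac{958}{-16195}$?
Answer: $- \frac{62666442543}{67954220} \approx -922.19$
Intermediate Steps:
$G = - \frac{12651703}{67954220}$ ($G = \left(-1599\right) \frac{1}{12588} + 958 \left(- \frac{1}{16195}\right) = - \frac{533}{4196} - \frac{958}{16195} = - \frac{12651703}{67954220} \approx -0.18618$)
$G + \left(68 + 9 \left(-110\right)\right) = - \frac{12651703}{67954220} + \left(68 + 9 \left(-110\right)\right) = - \frac{12651703}{67954220} + \left(68 - 990\right) = - \frac{12651703}{67954220} - 922 = - \frac{62666442543}{67954220}$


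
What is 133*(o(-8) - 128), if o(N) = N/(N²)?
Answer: -136325/8 ≈ -17041.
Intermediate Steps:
o(N) = 1/N (o(N) = N/N² = 1/N)
133*(o(-8) - 128) = 133*(1/(-8) - 128) = 133*(-⅛ - 128) = 133*(-1025/8) = -136325/8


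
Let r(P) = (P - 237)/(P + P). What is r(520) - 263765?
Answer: -274315317/1040 ≈ -2.6376e+5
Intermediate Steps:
r(P) = (-237 + P)/(2*P) (r(P) = (-237 + P)/((2*P)) = (-237 + P)*(1/(2*P)) = (-237 + P)/(2*P))
r(520) - 263765 = (½)*(-237 + 520)/520 - 263765 = (½)*(1/520)*283 - 263765 = 283/1040 - 263765 = -274315317/1040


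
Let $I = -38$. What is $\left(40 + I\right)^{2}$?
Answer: $4$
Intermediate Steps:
$\left(40 + I\right)^{2} = \left(40 - 38\right)^{2} = 2^{2} = 4$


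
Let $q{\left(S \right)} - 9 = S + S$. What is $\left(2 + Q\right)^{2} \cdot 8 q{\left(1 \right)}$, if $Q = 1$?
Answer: $792$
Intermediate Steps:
$q{\left(S \right)} = 9 + 2 S$ ($q{\left(S \right)} = 9 + \left(S + S\right) = 9 + 2 S$)
$\left(2 + Q\right)^{2} \cdot 8 q{\left(1 \right)} = \left(2 + 1\right)^{2} \cdot 8 \left(9 + 2 \cdot 1\right) = 3^{2} \cdot 8 \left(9 + 2\right) = 9 \cdot 8 \cdot 11 = 72 \cdot 11 = 792$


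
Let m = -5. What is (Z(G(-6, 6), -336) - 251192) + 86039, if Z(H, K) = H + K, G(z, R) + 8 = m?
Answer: -165502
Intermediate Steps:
G(z, R) = -13 (G(z, R) = -8 - 5 = -13)
(Z(G(-6, 6), -336) - 251192) + 86039 = ((-13 - 336) - 251192) + 86039 = (-349 - 251192) + 86039 = -251541 + 86039 = -165502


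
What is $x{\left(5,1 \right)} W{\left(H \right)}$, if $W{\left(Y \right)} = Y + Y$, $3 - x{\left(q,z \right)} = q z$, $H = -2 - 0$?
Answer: $8$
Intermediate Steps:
$H = -2$ ($H = -2 + 0 = -2$)
$x{\left(q,z \right)} = 3 - q z$
$W{\left(Y \right)} = 2 Y$
$x{\left(5,1 \right)} W{\left(H \right)} = \left(3 - 5 \cdot 1\right) 2 \left(-2\right) = \left(3 - 5\right) \left(-4\right) = \left(-2\right) \left(-4\right) = 8$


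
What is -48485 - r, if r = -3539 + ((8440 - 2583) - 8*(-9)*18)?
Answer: -52099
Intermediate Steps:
r = 3614 (r = -3539 + (5857 + 72*18) = -3539 + (5857 + 1296) = -3539 + 7153 = 3614)
-48485 - r = -48485 - 1*3614 = -48485 - 3614 = -52099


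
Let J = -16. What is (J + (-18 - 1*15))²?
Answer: 2401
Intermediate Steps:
(J + (-18 - 1*15))² = (-16 + (-18 - 1*15))² = (-16 + (-18 - 15))² = (-16 - 33)² = (-49)² = 2401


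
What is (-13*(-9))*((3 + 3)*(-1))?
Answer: -702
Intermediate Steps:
(-13*(-9))*((3 + 3)*(-1)) = 117*(6*(-1)) = 117*(-6) = -702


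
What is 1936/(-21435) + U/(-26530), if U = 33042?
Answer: -15192347/11373411 ≈ -1.3358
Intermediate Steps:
1936/(-21435) + U/(-26530) = 1936/(-21435) + 33042/(-26530) = 1936*(-1/21435) + 33042*(-1/26530) = -1936/21435 - 16521/13265 = -15192347/11373411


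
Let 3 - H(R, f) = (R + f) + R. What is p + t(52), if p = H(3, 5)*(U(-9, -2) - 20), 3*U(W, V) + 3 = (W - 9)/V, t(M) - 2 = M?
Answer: 198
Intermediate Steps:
t(M) = 2 + M
H(R, f) = 3 - f - 2*R (H(R, f) = 3 - ((R + f) + R) = 3 - (f + 2*R) = 3 + (-f - 2*R) = 3 - f - 2*R)
U(W, V) = -1 + (-9 + W)/(3*V) (U(W, V) = -1 + ((W - 9)/V)/3 = -1 + ((-9 + W)/V)/3 = -1 + (-9 + W)/(3*V))
p = 144 (p = (3 - 1*5 - 2*3)*((-3 - 1*(-2) + (1/3)*(-9))/(-2) - 20) = (3 - 5 - 6)*(-(-3 + 2 - 3)/2 - 20) = -8*(-1/2*(-4) - 20) = -8*(2 - 20) = -8*(-18) = 144)
p + t(52) = 144 + (2 + 52) = 144 + 54 = 198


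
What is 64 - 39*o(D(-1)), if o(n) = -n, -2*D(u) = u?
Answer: 167/2 ≈ 83.500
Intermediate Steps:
D(u) = -u/2
64 - 39*o(D(-1)) = 64 - (-39)*(-½*(-1)) = 64 - (-39)/2 = 64 - 39*(-½) = 64 + 39/2 = 167/2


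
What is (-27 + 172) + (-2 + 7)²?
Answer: 170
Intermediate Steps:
(-27 + 172) + (-2 + 7)² = 145 + 5² = 145 + 25 = 170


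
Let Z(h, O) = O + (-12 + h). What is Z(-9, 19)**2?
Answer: 4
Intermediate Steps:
Z(h, O) = -12 + O + h
Z(-9, 19)**2 = (-12 + 19 - 9)**2 = (-2)**2 = 4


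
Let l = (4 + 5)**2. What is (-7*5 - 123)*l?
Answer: -12798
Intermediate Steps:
l = 81 (l = 9**2 = 81)
(-7*5 - 123)*l = (-7*5 - 123)*81 = (-35 - 123)*81 = -158*81 = -12798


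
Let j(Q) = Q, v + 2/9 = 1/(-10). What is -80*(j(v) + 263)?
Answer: -189128/9 ≈ -21014.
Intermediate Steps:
v = -29/90 (v = -2/9 + 1/(-10) = -2/9 - ⅒ = -29/90 ≈ -0.32222)
-80*(j(v) + 263) = -80*(-29/90 + 263) = -80*23641/90 = -189128/9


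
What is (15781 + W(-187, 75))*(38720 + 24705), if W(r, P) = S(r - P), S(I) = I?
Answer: 984292575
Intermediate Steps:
W(r, P) = r - P
(15781 + W(-187, 75))*(38720 + 24705) = (15781 + (-187 - 1*75))*(38720 + 24705) = (15781 + (-187 - 75))*63425 = (15781 - 262)*63425 = 15519*63425 = 984292575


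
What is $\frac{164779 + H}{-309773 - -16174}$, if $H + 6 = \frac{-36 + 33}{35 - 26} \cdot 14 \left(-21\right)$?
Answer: $- \frac{164871}{293599} \approx -0.56155$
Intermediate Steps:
$H = 92$ ($H = -6 + \frac{-36 + 33}{35 - 26} \cdot 14 \left(-21\right) = -6 + - \frac{3}{9} \cdot 14 \left(-21\right) = -6 + \left(-3\right) \frac{1}{9} \cdot 14 \left(-21\right) = -6 + \left(- \frac{1}{3}\right) 14 \left(-21\right) = -6 - -98 = -6 + 98 = 92$)
$\frac{164779 + H}{-309773 - -16174} = \frac{164779 + 92}{-309773 - -16174} = \frac{164871}{-309773 + \left(16415 - 241\right)} = \frac{164871}{-309773 + 16174} = \frac{164871}{-293599} = 164871 \left(- \frac{1}{293599}\right) = - \frac{164871}{293599}$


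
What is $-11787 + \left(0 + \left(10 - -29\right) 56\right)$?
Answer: $-9603$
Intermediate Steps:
$-11787 + \left(0 + \left(10 - -29\right) 56\right) = -11787 + \left(0 + \left(10 + 29\right) 56\right) = -11787 + \left(0 + 39 \cdot 56\right) = -11787 + \left(0 + 2184\right) = -11787 + 2184 = -9603$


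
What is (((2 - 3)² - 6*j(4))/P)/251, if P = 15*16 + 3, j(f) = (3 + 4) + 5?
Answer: -71/60993 ≈ -0.0011641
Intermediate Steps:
j(f) = 12 (j(f) = 7 + 5 = 12)
P = 243 (P = 240 + 3 = 243)
(((2 - 3)² - 6*j(4))/P)/251 = (((2 - 3)² - 6*12)/243)/251 = (((-1)² - 72)*(1/243))*(1/251) = ((1 - 72)*(1/243))*(1/251) = -71*1/243*(1/251) = -71/243*1/251 = -71/60993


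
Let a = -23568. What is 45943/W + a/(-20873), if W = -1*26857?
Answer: -326002463/560586161 ≈ -0.58154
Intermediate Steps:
W = -26857
45943/W + a/(-20873) = 45943/(-26857) - 23568/(-20873) = 45943*(-1/26857) - 23568*(-1/20873) = -45943/26857 + 23568/20873 = -326002463/560586161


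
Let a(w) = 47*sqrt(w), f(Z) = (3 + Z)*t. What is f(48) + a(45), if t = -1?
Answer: -51 + 141*sqrt(5) ≈ 264.29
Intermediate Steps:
f(Z) = -3 - Z (f(Z) = (3 + Z)*(-1) = -3 - Z)
f(48) + a(45) = (-3 - 1*48) + 47*sqrt(45) = (-3 - 48) + 47*(3*sqrt(5)) = -51 + 141*sqrt(5)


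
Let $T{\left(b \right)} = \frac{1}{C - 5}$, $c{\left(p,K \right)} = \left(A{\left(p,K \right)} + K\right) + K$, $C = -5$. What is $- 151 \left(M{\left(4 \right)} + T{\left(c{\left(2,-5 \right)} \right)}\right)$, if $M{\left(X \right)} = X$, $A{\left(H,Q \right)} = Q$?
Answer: $- \frac{5889}{10} \approx -588.9$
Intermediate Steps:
$c{\left(p,K \right)} = 3 K$ ($c{\left(p,K \right)} = \left(K + K\right) + K = 2 K + K = 3 K$)
$T{\left(b \right)} = - \frac{1}{10}$ ($T{\left(b \right)} = \frac{1}{-5 - 5} = \frac{1}{-10} = - \frac{1}{10}$)
$- 151 \left(M{\left(4 \right)} + T{\left(c{\left(2,-5 \right)} \right)}\right) = - 151 \left(4 - \frac{1}{10}\right) = \left(-151\right) \frac{39}{10} = - \frac{5889}{10}$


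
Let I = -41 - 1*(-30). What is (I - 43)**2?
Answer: 2916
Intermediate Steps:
I = -11 (I = -41 + 30 = -11)
(I - 43)**2 = (-11 - 43)**2 = (-54)**2 = 2916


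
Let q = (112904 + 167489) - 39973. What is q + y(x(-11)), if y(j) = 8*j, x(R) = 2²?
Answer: 240452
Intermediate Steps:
x(R) = 4
q = 240420 (q = 280393 - 39973 = 240420)
q + y(x(-11)) = 240420 + 8*4 = 240420 + 32 = 240452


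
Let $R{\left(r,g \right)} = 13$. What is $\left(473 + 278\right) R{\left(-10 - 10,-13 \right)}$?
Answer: $9763$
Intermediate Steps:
$\left(473 + 278\right) R{\left(-10 - 10,-13 \right)} = \left(473 + 278\right) 13 = 751 \cdot 13 = 9763$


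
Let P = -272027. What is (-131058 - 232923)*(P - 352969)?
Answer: 227486669076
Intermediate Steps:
(-131058 - 232923)*(P - 352969) = (-131058 - 232923)*(-272027 - 352969) = -363981*(-624996) = 227486669076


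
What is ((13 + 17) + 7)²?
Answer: 1369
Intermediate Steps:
((13 + 17) + 7)² = (30 + 7)² = 37² = 1369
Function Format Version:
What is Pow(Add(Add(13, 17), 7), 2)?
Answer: 1369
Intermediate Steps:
Pow(Add(Add(13, 17), 7), 2) = Pow(Add(30, 7), 2) = Pow(37, 2) = 1369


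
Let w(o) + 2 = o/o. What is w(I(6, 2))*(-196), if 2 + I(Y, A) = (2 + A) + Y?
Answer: 196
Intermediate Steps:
I(Y, A) = A + Y (I(Y, A) = -2 + ((2 + A) + Y) = -2 + (2 + A + Y) = A + Y)
w(o) = -1 (w(o) = -2 + o/o = -2 + 1 = -1)
w(I(6, 2))*(-196) = -1*(-196) = 196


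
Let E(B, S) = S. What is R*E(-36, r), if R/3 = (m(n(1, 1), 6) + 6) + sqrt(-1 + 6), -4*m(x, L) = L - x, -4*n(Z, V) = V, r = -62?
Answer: -6603/8 - 186*sqrt(5) ≈ -1241.3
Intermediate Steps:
n(Z, V) = -V/4
m(x, L) = -L/4 + x/4 (m(x, L) = -(L - x)/4 = -L/4 + x/4)
R = 213/16 + 3*sqrt(5) (R = 3*(((-1/4*6 + (-1/4*1)/4) + 6) + sqrt(-1 + 6)) = 3*(((-3/2 + (1/4)*(-1/4)) + 6) + sqrt(5)) = 3*(((-3/2 - 1/16) + 6) + sqrt(5)) = 3*((-25/16 + 6) + sqrt(5)) = 3*(71/16 + sqrt(5)) = 213/16 + 3*sqrt(5) ≈ 20.021)
R*E(-36, r) = (213/16 + 3*sqrt(5))*(-62) = -6603/8 - 186*sqrt(5)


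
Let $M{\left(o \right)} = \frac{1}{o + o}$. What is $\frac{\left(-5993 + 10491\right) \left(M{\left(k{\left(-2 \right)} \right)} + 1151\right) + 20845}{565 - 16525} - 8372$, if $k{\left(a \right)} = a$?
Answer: $- \frac{277628077}{31920} \approx -8697.6$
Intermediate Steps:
$M{\left(o \right)} = \frac{1}{2 o}$
$\frac{\left(-5993 + 10491\right) \left(M{\left(k{\left(-2 \right)} \right)} + 1151\right) + 20845}{565 - 16525} - 8372 = \frac{\left(-5993 + 10491\right) \left(\frac{1}{2 \left(-2\right)} + 1151\right) + 20845}{565 - 16525} - 8372 = \frac{4498 \left(\frac{1}{2} \left(- \frac{1}{2}\right) + 1151\right) + 20845}{-15960} - 8372 = \left(4498 \left(- \frac{1}{4} + 1151\right) + 20845\right) \left(- \frac{1}{15960}\right) - 8372 = \left(4498 \cdot \frac{4603}{4} + 20845\right) \left(- \frac{1}{15960}\right) - 8372 = \left(\frac{10352147}{2} + 20845\right) \left(- \frac{1}{15960}\right) - 8372 = \frac{10393837}{2} \left(- \frac{1}{15960}\right) - 8372 = - \frac{10393837}{31920} - 8372 = - \frac{277628077}{31920}$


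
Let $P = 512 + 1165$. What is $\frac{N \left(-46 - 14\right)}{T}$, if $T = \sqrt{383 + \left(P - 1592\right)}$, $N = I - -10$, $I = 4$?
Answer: $- \frac{140 \sqrt{13}}{13} \approx -38.829$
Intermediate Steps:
$P = 1677$
$N = 14$ ($N = 4 - -10 = 4 + 10 = 14$)
$T = 6 \sqrt{13}$ ($T = \sqrt{383 + \left(1677 - 1592\right)} = \sqrt{383 + 85} = \sqrt{468} = 6 \sqrt{13} \approx 21.633$)
$\frac{N \left(-46 - 14\right)}{T} = \frac{14 \left(-46 - 14\right)}{6 \sqrt{13}} = 14 \left(-60\right) \frac{\sqrt{13}}{78} = - 840 \frac{\sqrt{13}}{78} = - \frac{140 \sqrt{13}}{13}$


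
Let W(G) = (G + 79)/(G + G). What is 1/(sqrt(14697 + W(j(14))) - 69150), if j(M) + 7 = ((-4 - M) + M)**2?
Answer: -622350/43035370183 - 3*sqrt(132317)/43035370183 ≈ -1.4487e-5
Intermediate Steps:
j(M) = 9 (j(M) = -7 + ((-4 - M) + M)**2 = -7 + (-4)**2 = -7 + 16 = 9)
W(G) = (79 + G)/(2*G) (W(G) = (79 + G)/((2*G)) = (79 + G)*(1/(2*G)) = (79 + G)/(2*G))
1/(sqrt(14697 + W(j(14))) - 69150) = 1/(sqrt(14697 + (1/2)*(79 + 9)/9) - 69150) = 1/(sqrt(14697 + (1/2)*(1/9)*88) - 69150) = 1/(sqrt(14697 + 44/9) - 69150) = 1/(sqrt(132317/9) - 69150) = 1/(sqrt(132317)/3 - 69150) = 1/(-69150 + sqrt(132317)/3)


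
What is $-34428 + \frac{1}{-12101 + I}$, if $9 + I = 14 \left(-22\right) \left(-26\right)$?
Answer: $- \frac{141223657}{4102} \approx -34428.0$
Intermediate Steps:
$I = 7999$ ($I = -9 + 14 \left(-22\right) \left(-26\right) = -9 - -8008 = -9 + 8008 = 7999$)
$-34428 + \frac{1}{-12101 + I} = -34428 + \frac{1}{-12101 + 7999} = -34428 + \frac{1}{-4102} = -34428 - \frac{1}{4102} = - \frac{141223657}{4102}$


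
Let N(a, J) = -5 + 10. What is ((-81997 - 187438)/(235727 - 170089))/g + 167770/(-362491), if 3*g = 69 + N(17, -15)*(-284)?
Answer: -14584326600505/32144591932558 ≈ -0.45371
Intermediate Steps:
N(a, J) = 5
g = -1351/3 (g = (69 + 5*(-284))/3 = (69 - 1420)/3 = (1/3)*(-1351) = -1351/3 ≈ -450.33)
((-81997 - 187438)/(235727 - 170089))/g + 167770/(-362491) = ((-81997 - 187438)/(235727 - 170089))/(-1351/3) + 167770/(-362491) = -269435/65638*(-3/1351) + 167770*(-1/362491) = -269435*1/65638*(-3/1351) - 167770/362491 = -269435/65638*(-3/1351) - 167770/362491 = 808305/88676938 - 167770/362491 = -14584326600505/32144591932558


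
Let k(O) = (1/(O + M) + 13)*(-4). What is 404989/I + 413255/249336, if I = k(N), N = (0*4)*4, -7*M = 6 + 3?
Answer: -56788950221/6856740 ≈ -8282.2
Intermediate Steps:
M = -9/7 (M = -(6 + 3)/7 = -⅐*9 = -9/7 ≈ -1.2857)
N = 0 (N = 0*4 = 0)
k(O) = -52 - 4/(-9/7 + O) (k(O) = (1/(O - 9/7) + 13)*(-4) = (1/(-9/7 + O) + 13)*(-4) = (13 + 1/(-9/7 + O))*(-4) = -52 - 4/(-9/7 + O))
I = -440/9 (I = 4*(110 - 91*0)/(-9 + 7*0) = 4*(110 + 0)/(-9 + 0) = 4*110/(-9) = 4*(-⅑)*110 = -440/9 ≈ -48.889)
404989/I + 413255/249336 = 404989/(-440/9) + 413255/249336 = 404989*(-9/440) + 413255*(1/249336) = -3644901/440 + 413255/249336 = -56788950221/6856740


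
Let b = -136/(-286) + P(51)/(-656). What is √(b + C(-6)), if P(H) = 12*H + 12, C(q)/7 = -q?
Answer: √1427388391/5863 ≈ 6.4439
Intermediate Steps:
C(q) = -7*q (C(q) = 7*(-q) = -7*q)
P(H) = 12 + 12*H
b = -2789/5863 (b = -136/(-286) + (12 + 12*51)/(-656) = -136*(-1/286) + (12 + 612)*(-1/656) = 68/143 + 624*(-1/656) = 68/143 - 39/41 = -2789/5863 ≈ -0.47570)
√(b + C(-6)) = √(-2789/5863 - 7*(-6)) = √(-2789/5863 + 42) = √(243457/5863) = √1427388391/5863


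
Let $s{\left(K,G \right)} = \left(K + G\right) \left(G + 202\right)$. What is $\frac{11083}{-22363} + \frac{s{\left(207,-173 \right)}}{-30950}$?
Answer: $- \frac{182534384}{346067425} \approx -0.52745$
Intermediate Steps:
$s{\left(K,G \right)} = \left(202 + G\right) \left(G + K\right)$ ($s{\left(K,G \right)} = \left(G + K\right) \left(202 + G\right) = \left(202 + G\right) \left(G + K\right)$)
$\frac{11083}{-22363} + \frac{s{\left(207,-173 \right)}}{-30950} = \frac{11083}{-22363} + \frac{\left(-173\right)^{2} + 202 \left(-173\right) + 202 \cdot 207 - 35811}{-30950} = 11083 \left(- \frac{1}{22363}\right) + \left(29929 - 34946 + 41814 - 35811\right) \left(- \frac{1}{30950}\right) = - \frac{11083}{22363} + 986 \left(- \frac{1}{30950}\right) = - \frac{11083}{22363} - \frac{493}{15475} = - \frac{182534384}{346067425}$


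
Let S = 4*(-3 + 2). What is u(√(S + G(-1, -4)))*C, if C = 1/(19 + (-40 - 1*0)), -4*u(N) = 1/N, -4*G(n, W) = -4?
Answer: -I*√3/252 ≈ -0.0068732*I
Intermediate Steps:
G(n, W) = 1 (G(n, W) = -¼*(-4) = 1)
S = -4 (S = 4*(-1) = -4)
u(N) = -1/(4*N)
C = -1/21 (C = 1/(19 + (-40 + 0)) = 1/(19 - 40) = 1/(-21) = -1/21 ≈ -0.047619)
u(√(S + G(-1, -4)))*C = -1/(4*√(-4 + 1))*(-1/21) = -(-I*√3/3)/4*(-1/21) = -(-1)*I*√3/12*(-1/21) = (I*√3/12)*(-1/21) = -I*√3/252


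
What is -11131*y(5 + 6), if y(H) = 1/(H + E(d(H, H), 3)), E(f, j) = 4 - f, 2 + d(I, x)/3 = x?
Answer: 11131/12 ≈ 927.58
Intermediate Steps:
d(I, x) = -6 + 3*x
y(H) = 1/(10 - 2*H) (y(H) = 1/(H + (4 - (-6 + 3*H))) = 1/(H + (4 + (6 - 3*H))) = 1/(H + (10 - 3*H)) = 1/(10 - 2*H))
-11131*y(5 + 6) = -(-11131)/(-10 + 2*(5 + 6)) = -(-11131)/(-10 + 2*11) = -(-11131)/(-10 + 22) = -(-11131)/12 = -11131*(-1/12) = 11131/12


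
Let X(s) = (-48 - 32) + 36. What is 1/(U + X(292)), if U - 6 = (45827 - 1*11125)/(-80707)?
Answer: -80707/3101568 ≈ -0.026021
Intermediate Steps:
X(s) = -44 (X(s) = -80 + 36 = -44)
U = 449540/80707 (U = 6 + (45827 - 1*11125)/(-80707) = 6 + (45827 - 11125)*(-1/80707) = 6 + 34702*(-1/80707) = 6 - 34702/80707 = 449540/80707 ≈ 5.5700)
1/(U + X(292)) = 1/(449540/80707 - 44) = 1/(-3101568/80707) = -80707/3101568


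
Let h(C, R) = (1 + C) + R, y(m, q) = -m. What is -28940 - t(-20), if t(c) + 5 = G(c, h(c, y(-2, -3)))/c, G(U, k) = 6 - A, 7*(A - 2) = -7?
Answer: -115739/4 ≈ -28935.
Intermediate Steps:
A = 1 (A = 2 + (⅐)*(-7) = 2 - 1 = 1)
h(C, R) = 1 + C + R
G(U, k) = 5 (G(U, k) = 6 - 1*1 = 6 - 1 = 5)
t(c) = -5 + 5/c
-28940 - t(-20) = -28940 - (-5 + 5/(-20)) = -28940 - (-5 + 5*(-1/20)) = -28940 - (-5 - ¼) = -28940 - 1*(-21/4) = -28940 + 21/4 = -115739/4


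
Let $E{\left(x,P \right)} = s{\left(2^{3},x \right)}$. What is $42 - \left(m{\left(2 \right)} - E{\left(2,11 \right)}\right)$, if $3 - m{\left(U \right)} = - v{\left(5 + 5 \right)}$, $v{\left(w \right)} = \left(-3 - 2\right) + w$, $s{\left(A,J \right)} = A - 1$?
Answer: $41$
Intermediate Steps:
$s{\left(A,J \right)} = -1 + A$
$v{\left(w \right)} = -5 + w$
$m{\left(U \right)} = 8$ ($m{\left(U \right)} = 3 - - (-5 + \left(5 + 5\right)) = 3 - - (-5 + 10) = 3 - \left(-1\right) 5 = 3 - -5 = 3 + 5 = 8$)
$E{\left(x,P \right)} = 7$ ($E{\left(x,P \right)} = -1 + 2^{3} = -1 + 8 = 7$)
$42 - \left(m{\left(2 \right)} - E{\left(2,11 \right)}\right) = 42 - \left(8 - 7\right) = 42 - 1 = 41$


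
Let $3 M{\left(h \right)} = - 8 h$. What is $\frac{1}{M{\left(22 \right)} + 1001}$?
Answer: $\frac{3}{2827} \approx 0.0010612$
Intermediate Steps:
$M{\left(h \right)} = - \frac{8 h}{3}$ ($M{\left(h \right)} = \frac{\left(-8\right) h}{3} = - \frac{8 h}{3}$)
$\frac{1}{M{\left(22 \right)} + 1001} = \frac{1}{\left(- \frac{8}{3}\right) 22 + 1001} = \frac{1}{- \frac{176}{3} + 1001} = \frac{1}{\frac{2827}{3}} = \frac{3}{2827}$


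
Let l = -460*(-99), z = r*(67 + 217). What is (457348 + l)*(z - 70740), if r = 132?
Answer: -16722031776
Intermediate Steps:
z = 37488 (z = 132*(67 + 217) = 132*284 = 37488)
l = 45540
(457348 + l)*(z - 70740) = (457348 + 45540)*(37488 - 70740) = 502888*(-33252) = -16722031776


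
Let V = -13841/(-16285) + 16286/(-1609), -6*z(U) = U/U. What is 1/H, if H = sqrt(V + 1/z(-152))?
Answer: -I*sqrt(10485289969605015)/400162731 ≈ -0.25589*I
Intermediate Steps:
z(U) = -1/6 (z(U) = -U/(6*U) = -1/6*1 = -1/6)
V = -242947341/26202565 (V = -13841*(-1/16285) + 16286*(-1/1609) = 13841/16285 - 16286/1609 = -242947341/26202565 ≈ -9.2719)
H = I*sqrt(10485289969605015)/26202565 (H = sqrt(-242947341/26202565 + 1/(-1/6)) = sqrt(-242947341/26202565 - 6) = sqrt(-400162731/26202565) = I*sqrt(10485289969605015)/26202565 ≈ 3.9079*I)
1/H = 1/(I*sqrt(10485289969605015)/26202565) = -I*sqrt(10485289969605015)/400162731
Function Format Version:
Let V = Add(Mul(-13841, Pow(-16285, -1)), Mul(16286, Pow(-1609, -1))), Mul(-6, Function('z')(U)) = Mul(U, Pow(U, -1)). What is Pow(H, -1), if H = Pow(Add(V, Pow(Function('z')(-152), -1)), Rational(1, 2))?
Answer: Mul(Rational(-1, 400162731), I, Pow(10485289969605015, Rational(1, 2))) ≈ Mul(-0.25589, I)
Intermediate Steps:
Function('z')(U) = Rational(-1, 6) (Function('z')(U) = Mul(Rational(-1, 6), Mul(U, Pow(U, -1))) = Mul(Rational(-1, 6), 1) = Rational(-1, 6))
V = Rational(-242947341, 26202565) (V = Add(Mul(-13841, Rational(-1, 16285)), Mul(16286, Rational(-1, 1609))) = Add(Rational(13841, 16285), Rational(-16286, 1609)) = Rational(-242947341, 26202565) ≈ -9.2719)
H = Mul(Rational(1, 26202565), I, Pow(10485289969605015, Rational(1, 2))) (H = Pow(Add(Rational(-242947341, 26202565), Pow(Rational(-1, 6), -1)), Rational(1, 2)) = Pow(Add(Rational(-242947341, 26202565), -6), Rational(1, 2)) = Pow(Rational(-400162731, 26202565), Rational(1, 2)) = Mul(Rational(1, 26202565), I, Pow(10485289969605015, Rational(1, 2))) ≈ Mul(3.9079, I))
Pow(H, -1) = Pow(Mul(Rational(1, 26202565), I, Pow(10485289969605015, Rational(1, 2))), -1) = Mul(Rational(-1, 400162731), I, Pow(10485289969605015, Rational(1, 2)))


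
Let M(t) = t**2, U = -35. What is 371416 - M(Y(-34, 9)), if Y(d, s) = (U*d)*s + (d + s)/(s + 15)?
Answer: -65842774609/576 ≈ -1.1431e+8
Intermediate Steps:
Y(d, s) = (d + s)/(15 + s) - 35*d*s (Y(d, s) = (-35*d)*s + (d + s)/(s + 15) = -35*d*s + (d + s)/(15 + s) = (d + s)/(15 + s) - 35*d*s)
371416 - M(Y(-34, 9)) = 371416 - ((-34 + 9 - 525*(-34)*9 - 35*(-34)*9**2)/(15 + 9))**2 = 371416 - ((-34 + 9 + 160650 - 35*(-34)*81)/24)**2 = 371416 - ((-34 + 9 + 160650 + 96390)/24)**2 = 371416 - ((1/24)*257015)**2 = 371416 - (257015/24)**2 = 371416 - 1*66056710225/576 = 371416 - 66056710225/576 = -65842774609/576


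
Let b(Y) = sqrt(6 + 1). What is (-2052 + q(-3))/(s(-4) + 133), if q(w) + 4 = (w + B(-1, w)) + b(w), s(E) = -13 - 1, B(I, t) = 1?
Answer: -294/17 + sqrt(7)/119 ≈ -17.272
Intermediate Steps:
b(Y) = sqrt(7)
s(E) = -14
q(w) = -3 + w + sqrt(7) (q(w) = -4 + ((w + 1) + sqrt(7)) = -4 + ((1 + w) + sqrt(7)) = -4 + (1 + w + sqrt(7)) = -3 + w + sqrt(7))
(-2052 + q(-3))/(s(-4) + 133) = (-2052 + (-3 - 3 + sqrt(7)))/(-14 + 133) = (-2052 + (-6 + sqrt(7)))/119 = (-2058 + sqrt(7))*(1/119) = -294/17 + sqrt(7)/119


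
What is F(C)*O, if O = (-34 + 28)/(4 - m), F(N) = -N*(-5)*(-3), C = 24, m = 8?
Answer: -540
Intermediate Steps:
F(N) = -15*N (F(N) = -(-5*N)*(-3) = -15*N)
O = 3/2 (O = (-34 + 28)/(4 - 1*8) = -6/(4 - 8) = -6/(-4) = -6*(-¼) = 3/2 ≈ 1.5000)
F(C)*O = -15*24*(3/2) = -360*3/2 = -540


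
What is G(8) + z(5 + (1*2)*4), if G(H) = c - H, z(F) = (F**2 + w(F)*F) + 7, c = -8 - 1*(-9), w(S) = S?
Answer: 338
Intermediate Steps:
c = 1 (c = -8 + 9 = 1)
z(F) = 7 + 2*F**2 (z(F) = (F**2 + F*F) + 7 = (F**2 + F**2) + 7 = 2*F**2 + 7 = 7 + 2*F**2)
G(H) = 1 - H
G(8) + z(5 + (1*2)*4) = (1 - 1*8) + (7 + 2*(5 + (1*2)*4)**2) = (1 - 8) + (7 + 2*(5 + 2*4)**2) = -7 + (7 + 2*(5 + 8)**2) = -7 + (7 + 2*13**2) = -7 + (7 + 2*169) = -7 + (7 + 338) = -7 + 345 = 338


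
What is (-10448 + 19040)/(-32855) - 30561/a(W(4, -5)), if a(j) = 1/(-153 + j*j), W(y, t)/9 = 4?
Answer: -1147665340257/32855 ≈ -3.4931e+7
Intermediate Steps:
W(y, t) = 36 (W(y, t) = 9*4 = 36)
a(j) = 1/(-153 + j²)
(-10448 + 19040)/(-32855) - 30561/a(W(4, -5)) = (-10448 + 19040)/(-32855) - 30561/(1/(-153 + 36²)) = 8592*(-1/32855) - 30561/(1/(-153 + 1296)) = -8592/32855 - 30561/(1/1143) = -8592/32855 - 30561/1/1143 = -8592/32855 - 30561*1143 = -8592/32855 - 34931223 = -1147665340257/32855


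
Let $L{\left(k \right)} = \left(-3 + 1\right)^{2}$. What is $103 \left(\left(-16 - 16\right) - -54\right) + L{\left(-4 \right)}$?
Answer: $2270$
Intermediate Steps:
$L{\left(k \right)} = 4$ ($L{\left(k \right)} = \left(-2\right)^{2} = 4$)
$103 \left(\left(-16 - 16\right) - -54\right) + L{\left(-4 \right)} = 103 \left(\left(-16 - 16\right) - -54\right) + 4 = 103 \left(-32 + 54\right) + 4 = 103 \cdot 22 + 4 = 2266 + 4 = 2270$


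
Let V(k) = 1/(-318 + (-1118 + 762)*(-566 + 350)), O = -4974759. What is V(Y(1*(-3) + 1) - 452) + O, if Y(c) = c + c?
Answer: -380957094701/76578 ≈ -4.9748e+6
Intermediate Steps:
Y(c) = 2*c
V(k) = 1/76578 (V(k) = 1/(-318 - 356*(-216)) = 1/(-318 + 76896) = 1/76578)
V(Y(1*(-3) + 1) - 452) + O = 1/76578 - 4974759 = -380957094701/76578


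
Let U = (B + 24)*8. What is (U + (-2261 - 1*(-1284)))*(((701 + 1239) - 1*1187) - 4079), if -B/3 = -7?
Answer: 2052142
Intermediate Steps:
B = 21 (B = -3*(-7) = 21)
U = 360 (U = (21 + 24)*8 = 45*8 = 360)
(U + (-2261 - 1*(-1284)))*(((701 + 1239) - 1*1187) - 4079) = (360 + (-2261 - 1*(-1284)))*(((701 + 1239) - 1*1187) - 4079) = (360 + (-2261 + 1284))*((1940 - 1187) - 4079) = (360 - 977)*(753 - 4079) = -617*(-3326) = 2052142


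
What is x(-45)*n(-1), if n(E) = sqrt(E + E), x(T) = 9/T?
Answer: -I*sqrt(2)/5 ≈ -0.28284*I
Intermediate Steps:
x(T) = 9/T
n(E) = sqrt(2)*sqrt(E) (n(E) = sqrt(2*E) = sqrt(2)*sqrt(E))
x(-45)*n(-1) = (9/(-45))*(sqrt(2)*sqrt(-1)) = (9*(-1/45))*(sqrt(2)*I) = -I*sqrt(2)/5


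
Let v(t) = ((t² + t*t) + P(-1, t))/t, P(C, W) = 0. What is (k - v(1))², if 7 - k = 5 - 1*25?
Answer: 625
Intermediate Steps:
k = 27 (k = 7 - (5 - 1*25) = 7 - (5 - 25) = 7 - 1*(-20) = 7 + 20 = 27)
v(t) = 2*t (v(t) = ((t² + t*t) + 0)/t = ((t² + t²) + 0)/t = (2*t² + 0)/t = (2*t²)/t = 2*t)
(k - v(1))² = (27 - 2)² = 25² = 625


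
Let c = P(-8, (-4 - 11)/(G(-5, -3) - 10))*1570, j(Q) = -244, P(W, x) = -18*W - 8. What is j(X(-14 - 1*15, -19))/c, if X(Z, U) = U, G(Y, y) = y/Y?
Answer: -61/53380 ≈ -0.0011427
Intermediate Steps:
P(W, x) = -8 - 18*W
c = 213520 (c = (-8 - 18*(-8))*1570 = (-8 + 144)*1570 = 136*1570 = 213520)
j(X(-14 - 1*15, -19))/c = -244/213520 = -244*1/213520 = -61/53380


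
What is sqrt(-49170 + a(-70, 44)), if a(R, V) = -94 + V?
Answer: 2*I*sqrt(12305) ≈ 221.86*I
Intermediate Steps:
sqrt(-49170 + a(-70, 44)) = sqrt(-49170 + (-94 + 44)) = sqrt(-49170 - 50) = sqrt(-49220) = 2*I*sqrt(12305)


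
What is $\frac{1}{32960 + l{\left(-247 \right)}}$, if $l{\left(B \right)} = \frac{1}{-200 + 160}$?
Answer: $\frac{40}{1318399} \approx 3.034 \cdot 10^{-5}$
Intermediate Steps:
$l{\left(B \right)} = - \frac{1}{40}$ ($l{\left(B \right)} = \frac{1}{-40} = - \frac{1}{40}$)
$\frac{1}{32960 + l{\left(-247 \right)}} = \frac{1}{32960 - \frac{1}{40}} = \frac{1}{\frac{1318399}{40}} = \frac{40}{1318399}$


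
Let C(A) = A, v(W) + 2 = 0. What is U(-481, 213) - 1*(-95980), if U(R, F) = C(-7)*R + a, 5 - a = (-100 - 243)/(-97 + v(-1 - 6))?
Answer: 9835505/99 ≈ 99349.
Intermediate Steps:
v(W) = -2 (v(W) = -2 + 0 = -2)
a = 152/99 (a = 5 - (-100 - 243)/(-97 - 2) = 5 - (-343)/(-99) = 5 - (-343)*(-1)/99 = 5 - 1*343/99 = 5 - 343/99 = 152/99 ≈ 1.5354)
U(R, F) = 152/99 - 7*R (U(R, F) = -7*R + 152/99 = 152/99 - 7*R)
U(-481, 213) - 1*(-95980) = (152/99 - 7*(-481)) - 1*(-95980) = (152/99 + 3367) + 95980 = 333485/99 + 95980 = 9835505/99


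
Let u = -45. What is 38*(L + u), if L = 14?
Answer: -1178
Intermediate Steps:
38*(L + u) = 38*(14 - 45) = 38*(-31) = -1178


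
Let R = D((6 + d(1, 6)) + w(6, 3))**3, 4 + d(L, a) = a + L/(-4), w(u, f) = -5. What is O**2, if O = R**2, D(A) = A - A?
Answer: 0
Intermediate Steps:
d(L, a) = -4 + a - L/4 (d(L, a) = -4 + (a + L/(-4)) = -4 + (a + L*(-1/4)) = -4 + (a - L/4) = -4 + a - L/4)
D(A) = 0
R = 0 (R = 0**3 = 0)
O = 0 (O = 0**2 = 0)
O**2 = 0**2 = 0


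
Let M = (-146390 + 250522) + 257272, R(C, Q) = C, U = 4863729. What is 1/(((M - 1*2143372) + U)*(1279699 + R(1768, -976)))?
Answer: 1/3949175023387 ≈ 2.5322e-13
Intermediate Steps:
M = 361404 (M = 104132 + 257272 = 361404)
1/(((M - 1*2143372) + U)*(1279699 + R(1768, -976))) = 1/(((361404 - 1*2143372) + 4863729)*(1279699 + 1768)) = 1/(((361404 - 2143372) + 4863729)*1281467) = 1/((-1781968 + 4863729)*1281467) = 1/(3081761*1281467) = 1/3949175023387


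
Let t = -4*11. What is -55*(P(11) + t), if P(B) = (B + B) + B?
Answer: 605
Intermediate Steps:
P(B) = 3*B (P(B) = 2*B + B = 3*B)
t = -44
-55*(P(11) + t) = -55*(3*11 - 44) = -55*(33 - 44) = -55*(-11) = 605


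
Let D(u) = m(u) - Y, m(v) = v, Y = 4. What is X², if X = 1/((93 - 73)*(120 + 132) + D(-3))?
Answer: 1/25331089 ≈ 3.9477e-8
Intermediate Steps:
D(u) = -4 + u (D(u) = u - 1*4 = u - 4 = -4 + u)
X = 1/5033 (X = 1/((93 - 73)*(120 + 132) + (-4 - 3)) = 1/(20*252 - 7) = 1/(5040 - 7) = 1/5033 ≈ 0.00019869)
X² = (1/5033)² = 1/25331089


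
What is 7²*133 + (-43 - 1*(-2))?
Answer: 6476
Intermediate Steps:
7²*133 + (-43 - 1*(-2)) = 49*133 + (-43 + 2) = 6517 - 41 = 6476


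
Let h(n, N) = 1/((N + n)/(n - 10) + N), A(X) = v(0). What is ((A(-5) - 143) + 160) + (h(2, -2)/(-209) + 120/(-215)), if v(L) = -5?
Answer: 205699/17974 ≈ 11.444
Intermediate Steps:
A(X) = -5
h(n, N) = 1/(N + (N + n)/(-10 + n)) (h(n, N) = 1/((N + n)/(-10 + n) + N) = 1/(N + (N + n)/(-10 + n)))
((A(-5) - 143) + 160) + (h(2, -2)/(-209) + 120/(-215)) = ((-5 - 143) + 160) + (((-10 + 2)/(2 - 9*(-2) - 2*2))/(-209) + 120/(-215)) = (-148 + 160) + ((-8/(2 + 18 - 4))*(-1/209) + 120*(-1/215)) = 12 + ((-8/16)*(-1/209) - 24/43) = 12 + (((1/16)*(-8))*(-1/209) - 24/43) = 12 + (-½*(-1/209) - 24/43) = 12 + (1/418 - 24/43) = 12 - 9989/17974 = 205699/17974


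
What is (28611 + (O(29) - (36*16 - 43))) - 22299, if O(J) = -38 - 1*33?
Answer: 5708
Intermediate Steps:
O(J) = -71 (O(J) = -38 - 33 = -71)
(28611 + (O(29) - (36*16 - 43))) - 22299 = (28611 + (-71 - (36*16 - 43))) - 22299 = (28611 + (-71 - (576 - 43))) - 22299 = (28611 + (-71 - 1*533)) - 22299 = (28611 + (-71 - 533)) - 22299 = (28611 - 604) - 22299 = 28007 - 22299 = 5708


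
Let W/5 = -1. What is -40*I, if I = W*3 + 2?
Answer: 520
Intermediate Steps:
W = -5 (W = 5*(-1) = -5)
I = -13 (I = -5*3 + 2 = -15 + 2 = -13)
-40*I = -40*(-13) = 520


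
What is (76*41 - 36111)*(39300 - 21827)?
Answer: -576521635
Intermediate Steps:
(76*41 - 36111)*(39300 - 21827) = (3116 - 36111)*17473 = -32995*17473 = -576521635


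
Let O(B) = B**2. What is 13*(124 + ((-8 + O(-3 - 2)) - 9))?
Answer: 1716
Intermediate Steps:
13*(124 + ((-8 + O(-3 - 2)) - 9)) = 13*(124 + ((-8 + (-3 - 2)**2) - 9)) = 13*(124 + ((-8 + (-5)**2) - 9)) = 13*(124 + ((-8 + 25) - 9)) = 13*(124 + (17 - 9)) = 13*(124 + 8) = 13*132 = 1716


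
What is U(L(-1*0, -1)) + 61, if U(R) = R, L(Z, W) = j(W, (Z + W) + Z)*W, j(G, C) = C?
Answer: 62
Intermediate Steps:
L(Z, W) = W*(W + 2*Z) (L(Z, W) = ((Z + W) + Z)*W = ((W + Z) + Z)*W = (W + 2*Z)*W = W*(W + 2*Z))
U(L(-1*0, -1)) + 61 = -(-1 + 2*(-1*0)) + 61 = -(-1 + 2*0) + 61 = -(-1 + 0) + 61 = -1*(-1) + 61 = 1 + 61 = 62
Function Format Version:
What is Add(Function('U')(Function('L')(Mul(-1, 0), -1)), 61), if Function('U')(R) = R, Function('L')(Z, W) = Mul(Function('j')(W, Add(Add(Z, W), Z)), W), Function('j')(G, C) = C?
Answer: 62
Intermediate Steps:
Function('L')(Z, W) = Mul(W, Add(W, Mul(2, Z))) (Function('L')(Z, W) = Mul(Add(Add(Z, W), Z), W) = Mul(Add(Add(W, Z), Z), W) = Mul(Add(W, Mul(2, Z)), W) = Mul(W, Add(W, Mul(2, Z))))
Add(Function('U')(Function('L')(Mul(-1, 0), -1)), 61) = Add(Mul(-1, Add(-1, Mul(2, Mul(-1, 0)))), 61) = Add(Mul(-1, Add(-1, Mul(2, 0))), 61) = Add(Mul(-1, Add(-1, 0)), 61) = Add(Mul(-1, -1), 61) = Add(1, 61) = 62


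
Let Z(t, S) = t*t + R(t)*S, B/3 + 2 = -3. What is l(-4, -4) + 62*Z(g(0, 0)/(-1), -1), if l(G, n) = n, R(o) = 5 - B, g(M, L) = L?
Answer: -1244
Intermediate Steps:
B = -15 (B = -6 + 3*(-3) = -6 - 9 = -15)
R(o) = 20 (R(o) = 5 - 1*(-15) = 5 + 15 = 20)
Z(t, S) = t**2 + 20*S (Z(t, S) = t*t + 20*S = t**2 + 20*S)
l(-4, -4) + 62*Z(g(0, 0)/(-1), -1) = -4 + 62*((0/(-1))**2 + 20*(-1)) = -4 + 62*((0*(-1))**2 - 20) = -4 + 62*(0**2 - 20) = -4 + 62*(0 - 20) = -4 + 62*(-20) = -4 - 1240 = -1244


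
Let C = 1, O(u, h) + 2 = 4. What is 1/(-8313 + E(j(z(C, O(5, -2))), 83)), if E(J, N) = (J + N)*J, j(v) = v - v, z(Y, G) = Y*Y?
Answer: -1/8313 ≈ -0.00012029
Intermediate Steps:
O(u, h) = 2 (O(u, h) = -2 + 4 = 2)
z(Y, G) = Y²
j(v) = 0
E(J, N) = J*(J + N)
1/(-8313 + E(j(z(C, O(5, -2))), 83)) = 1/(-8313 + 0*(0 + 83)) = 1/(-8313 + 0*83) = 1/(-8313 + 0) = 1/(-8313) = -1/8313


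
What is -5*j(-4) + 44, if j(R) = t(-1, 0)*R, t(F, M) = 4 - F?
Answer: 144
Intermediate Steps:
j(R) = 5*R (j(R) = (4 - 1*(-1))*R = (4 + 1)*R = 5*R)
-5*j(-4) + 44 = -25*(-4) + 44 = -5*(-20) + 44 = 100 + 44 = 144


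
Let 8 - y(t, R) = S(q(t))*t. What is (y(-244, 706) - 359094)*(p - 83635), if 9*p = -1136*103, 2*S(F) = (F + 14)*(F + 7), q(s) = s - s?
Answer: 33545216110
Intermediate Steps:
q(s) = 0
S(F) = (7 + F)*(14 + F)/2 (S(F) = ((F + 14)*(F + 7))/2 = ((14 + F)*(7 + F))/2 = ((7 + F)*(14 + F))/2 = (7 + F)*(14 + F)/2)
y(t, R) = 8 - 49*t (y(t, R) = 8 - (49 + (½)*0² + (21/2)*0)*t = 8 - (49 + (½)*0 + 0)*t = 8 - (49 + 0 + 0)*t = 8 - 49*t)
p = -117008/9 (p = (-1136*103)/9 = (⅑)*(-117008) = -117008/9 ≈ -13001.)
(y(-244, 706) - 359094)*(p - 83635) = ((8 - 49*(-244)) - 359094)*(-117008/9 - 83635) = ((8 + 11956) - 359094)*(-869723/9) = (11964 - 359094)*(-869723/9) = -347130*(-869723/9) = 33545216110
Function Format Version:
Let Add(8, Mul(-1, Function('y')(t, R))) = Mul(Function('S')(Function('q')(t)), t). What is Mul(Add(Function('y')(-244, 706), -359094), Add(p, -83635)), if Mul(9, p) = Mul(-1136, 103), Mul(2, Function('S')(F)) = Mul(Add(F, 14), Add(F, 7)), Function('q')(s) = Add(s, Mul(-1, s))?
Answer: 33545216110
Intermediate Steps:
Function('q')(s) = 0
Function('S')(F) = Mul(Rational(1, 2), Add(7, F), Add(14, F)) (Function('S')(F) = Mul(Rational(1, 2), Mul(Add(F, 14), Add(F, 7))) = Mul(Rational(1, 2), Mul(Add(14, F), Add(7, F))) = Mul(Rational(1, 2), Mul(Add(7, F), Add(14, F))) = Mul(Rational(1, 2), Add(7, F), Add(14, F)))
Function('y')(t, R) = Add(8, Mul(-49, t)) (Function('y')(t, R) = Add(8, Mul(-1, Mul(Add(49, Mul(Rational(1, 2), Pow(0, 2)), Mul(Rational(21, 2), 0)), t))) = Add(8, Mul(-1, Mul(Add(49, Mul(Rational(1, 2), 0), 0), t))) = Add(8, Mul(-1, Mul(Add(49, 0, 0), t))) = Add(8, Mul(-1, Mul(49, t))) = Add(8, Mul(-49, t)))
p = Rational(-117008, 9) (p = Mul(Rational(1, 9), Mul(-1136, 103)) = Mul(Rational(1, 9), -117008) = Rational(-117008, 9) ≈ -13001.)
Mul(Add(Function('y')(-244, 706), -359094), Add(p, -83635)) = Mul(Add(Add(8, Mul(-49, -244)), -359094), Add(Rational(-117008, 9), -83635)) = Mul(Add(Add(8, 11956), -359094), Rational(-869723, 9)) = Mul(Add(11964, -359094), Rational(-869723, 9)) = Mul(-347130, Rational(-869723, 9)) = 33545216110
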